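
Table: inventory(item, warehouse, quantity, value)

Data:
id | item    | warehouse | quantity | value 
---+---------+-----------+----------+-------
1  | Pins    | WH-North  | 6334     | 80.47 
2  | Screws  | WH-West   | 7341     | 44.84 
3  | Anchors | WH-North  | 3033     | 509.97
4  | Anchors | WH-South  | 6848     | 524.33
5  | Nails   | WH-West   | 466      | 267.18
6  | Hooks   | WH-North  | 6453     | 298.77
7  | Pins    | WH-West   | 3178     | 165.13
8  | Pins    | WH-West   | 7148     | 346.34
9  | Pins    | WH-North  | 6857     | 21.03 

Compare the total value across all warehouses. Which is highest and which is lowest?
SELECT warehouse, SUM(value)
FROM inventory
GROUP BY warehouse
ORDER BY SUM(value)

All groups:
  WH-South: 524.33
  WH-West: 823.49
  WH-North: 910.24

Highest: WH-North (910.24)
Lowest: WH-South (524.33)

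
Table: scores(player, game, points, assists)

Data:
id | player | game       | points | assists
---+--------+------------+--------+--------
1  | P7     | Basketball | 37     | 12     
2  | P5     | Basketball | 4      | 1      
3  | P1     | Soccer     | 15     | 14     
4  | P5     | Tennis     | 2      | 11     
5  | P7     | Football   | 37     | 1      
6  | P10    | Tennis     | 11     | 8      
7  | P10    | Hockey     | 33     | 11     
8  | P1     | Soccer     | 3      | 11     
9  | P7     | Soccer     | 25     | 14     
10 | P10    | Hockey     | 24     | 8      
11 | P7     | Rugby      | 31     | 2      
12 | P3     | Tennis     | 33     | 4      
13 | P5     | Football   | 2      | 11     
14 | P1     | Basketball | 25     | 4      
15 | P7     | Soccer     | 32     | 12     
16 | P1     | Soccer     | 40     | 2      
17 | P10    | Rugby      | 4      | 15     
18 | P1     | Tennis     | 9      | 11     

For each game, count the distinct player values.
SELECT game, COUNT(DISTINCT player)
FROM scores
GROUP BY game

Result:
  Basketball: 3 distinct
  Football: 2 distinct
  Hockey: 1 distinct
  Rugby: 2 distinct
  Soccer: 2 distinct
  Tennis: 4 distinct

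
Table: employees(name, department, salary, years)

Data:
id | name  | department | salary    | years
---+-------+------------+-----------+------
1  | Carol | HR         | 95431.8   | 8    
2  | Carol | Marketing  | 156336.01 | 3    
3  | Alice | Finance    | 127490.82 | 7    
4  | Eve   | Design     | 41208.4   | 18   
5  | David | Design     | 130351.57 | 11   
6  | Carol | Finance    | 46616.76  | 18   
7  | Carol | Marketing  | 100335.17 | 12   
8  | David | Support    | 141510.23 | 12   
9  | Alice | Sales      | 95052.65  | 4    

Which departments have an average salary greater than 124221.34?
SELECT department, AVG(salary)
FROM employees
GROUP BY department
HAVING AVG(salary) > 124221.34

Result:
  Marketing: avg=128335.59
  Support: avg=141510.23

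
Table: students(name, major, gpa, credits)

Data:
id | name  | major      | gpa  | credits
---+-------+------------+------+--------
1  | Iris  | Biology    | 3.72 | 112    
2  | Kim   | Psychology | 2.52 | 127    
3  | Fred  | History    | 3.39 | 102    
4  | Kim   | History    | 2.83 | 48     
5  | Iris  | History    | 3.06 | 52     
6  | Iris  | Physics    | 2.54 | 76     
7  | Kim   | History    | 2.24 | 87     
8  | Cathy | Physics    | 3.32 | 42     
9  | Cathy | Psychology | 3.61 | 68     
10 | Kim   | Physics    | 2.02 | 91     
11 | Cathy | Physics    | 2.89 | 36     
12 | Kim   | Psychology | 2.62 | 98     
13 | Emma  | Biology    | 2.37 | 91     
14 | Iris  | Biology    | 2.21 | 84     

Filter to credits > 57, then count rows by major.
SELECT major, COUNT(*)
FROM students
WHERE credits > 57
GROUP BY major

Note: WHERE filters rows before grouping.

Result:
  Biology: 3
  History: 2
  Physics: 2
  Psychology: 3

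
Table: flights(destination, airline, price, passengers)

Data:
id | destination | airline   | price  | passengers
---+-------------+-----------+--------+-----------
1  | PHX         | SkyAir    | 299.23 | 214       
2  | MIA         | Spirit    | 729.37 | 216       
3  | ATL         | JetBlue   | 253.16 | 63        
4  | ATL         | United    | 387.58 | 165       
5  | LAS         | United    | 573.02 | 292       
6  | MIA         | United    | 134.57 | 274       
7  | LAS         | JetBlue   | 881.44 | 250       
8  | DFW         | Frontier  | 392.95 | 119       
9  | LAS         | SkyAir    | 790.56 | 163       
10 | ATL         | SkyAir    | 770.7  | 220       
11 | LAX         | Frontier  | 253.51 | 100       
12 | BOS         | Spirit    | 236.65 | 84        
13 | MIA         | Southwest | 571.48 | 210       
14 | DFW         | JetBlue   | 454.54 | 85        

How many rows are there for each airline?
SELECT airline, COUNT(*) as count
FROM flights
GROUP BY airline

Result:
  Frontier: 2
  JetBlue: 3
  SkyAir: 3
  Southwest: 1
  Spirit: 2
  United: 3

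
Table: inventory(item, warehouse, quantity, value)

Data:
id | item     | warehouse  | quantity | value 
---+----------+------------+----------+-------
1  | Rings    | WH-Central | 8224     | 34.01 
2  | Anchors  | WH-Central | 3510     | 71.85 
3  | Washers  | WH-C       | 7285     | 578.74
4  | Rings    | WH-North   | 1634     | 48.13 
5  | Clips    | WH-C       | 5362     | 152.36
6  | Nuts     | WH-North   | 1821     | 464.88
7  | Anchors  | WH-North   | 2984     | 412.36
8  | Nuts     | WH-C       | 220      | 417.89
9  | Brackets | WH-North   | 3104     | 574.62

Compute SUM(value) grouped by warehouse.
SELECT warehouse, SUM(value) as result
FROM inventory
GROUP BY warehouse

Result:
  WH-C: 1148.99
  WH-Central: 105.86
  WH-North: 1499.99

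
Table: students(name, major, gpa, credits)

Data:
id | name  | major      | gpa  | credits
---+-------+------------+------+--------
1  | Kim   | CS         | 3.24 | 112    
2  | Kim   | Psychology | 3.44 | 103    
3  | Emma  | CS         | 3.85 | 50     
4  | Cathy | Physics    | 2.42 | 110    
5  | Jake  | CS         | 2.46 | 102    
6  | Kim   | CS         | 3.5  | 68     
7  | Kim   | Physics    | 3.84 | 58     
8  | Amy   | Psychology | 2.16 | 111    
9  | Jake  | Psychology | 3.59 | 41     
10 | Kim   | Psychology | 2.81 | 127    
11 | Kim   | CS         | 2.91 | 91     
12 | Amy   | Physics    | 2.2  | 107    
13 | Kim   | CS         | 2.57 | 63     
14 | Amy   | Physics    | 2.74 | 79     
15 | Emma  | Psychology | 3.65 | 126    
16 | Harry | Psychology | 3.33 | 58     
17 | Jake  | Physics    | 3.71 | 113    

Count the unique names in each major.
SELECT major, COUNT(DISTINCT name)
FROM students
GROUP BY major

Result:
  CS: 3 distinct
  Physics: 4 distinct
  Psychology: 5 distinct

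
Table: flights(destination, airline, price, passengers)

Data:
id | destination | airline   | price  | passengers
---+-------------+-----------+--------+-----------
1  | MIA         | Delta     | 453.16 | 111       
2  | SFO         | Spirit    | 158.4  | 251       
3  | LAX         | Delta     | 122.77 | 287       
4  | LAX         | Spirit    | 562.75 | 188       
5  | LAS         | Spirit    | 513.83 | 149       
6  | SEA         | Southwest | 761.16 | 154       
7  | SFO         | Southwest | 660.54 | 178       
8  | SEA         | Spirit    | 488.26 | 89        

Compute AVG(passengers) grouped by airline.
SELECT airline, AVG(passengers) as result
FROM flights
GROUP BY airline

Result:
  Delta: 199.00
  Southwest: 166.00
  Spirit: 169.25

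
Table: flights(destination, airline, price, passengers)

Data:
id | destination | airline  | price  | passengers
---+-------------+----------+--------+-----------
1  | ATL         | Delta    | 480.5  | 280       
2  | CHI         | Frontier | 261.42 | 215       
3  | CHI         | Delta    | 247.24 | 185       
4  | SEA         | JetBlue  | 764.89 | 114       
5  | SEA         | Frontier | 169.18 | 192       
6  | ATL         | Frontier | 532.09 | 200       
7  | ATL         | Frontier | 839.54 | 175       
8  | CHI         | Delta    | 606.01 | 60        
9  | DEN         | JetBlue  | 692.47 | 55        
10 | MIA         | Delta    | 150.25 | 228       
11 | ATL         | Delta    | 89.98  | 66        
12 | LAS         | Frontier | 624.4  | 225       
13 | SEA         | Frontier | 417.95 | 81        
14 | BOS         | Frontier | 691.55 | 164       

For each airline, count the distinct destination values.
SELECT airline, COUNT(DISTINCT destination)
FROM flights
GROUP BY airline

Result:
  Delta: 3 distinct
  Frontier: 5 distinct
  JetBlue: 2 distinct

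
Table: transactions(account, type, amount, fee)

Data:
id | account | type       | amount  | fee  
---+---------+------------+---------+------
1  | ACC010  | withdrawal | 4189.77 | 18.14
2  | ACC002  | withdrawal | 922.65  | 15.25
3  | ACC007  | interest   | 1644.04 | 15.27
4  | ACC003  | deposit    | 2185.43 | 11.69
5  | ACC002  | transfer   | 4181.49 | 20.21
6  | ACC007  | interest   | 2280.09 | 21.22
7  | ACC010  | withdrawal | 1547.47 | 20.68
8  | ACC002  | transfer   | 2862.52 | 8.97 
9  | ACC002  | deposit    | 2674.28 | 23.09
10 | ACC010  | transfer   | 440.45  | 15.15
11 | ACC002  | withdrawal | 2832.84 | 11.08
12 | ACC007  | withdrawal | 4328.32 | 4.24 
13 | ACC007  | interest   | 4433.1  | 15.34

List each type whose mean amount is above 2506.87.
SELECT type, AVG(amount)
FROM transactions
GROUP BY type
HAVING AVG(amount) > 2506.87

Result:
  interest: avg=2785.74
  withdrawal: avg=2764.21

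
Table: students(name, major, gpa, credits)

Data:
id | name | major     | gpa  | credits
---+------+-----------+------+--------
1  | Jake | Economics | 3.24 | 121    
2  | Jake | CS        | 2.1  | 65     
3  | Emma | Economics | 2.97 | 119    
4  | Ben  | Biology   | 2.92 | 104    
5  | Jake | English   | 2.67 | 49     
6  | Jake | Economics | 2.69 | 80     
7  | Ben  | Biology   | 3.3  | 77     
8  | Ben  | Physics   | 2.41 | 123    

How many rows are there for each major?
SELECT major, COUNT(*) as count
FROM students
GROUP BY major

Result:
  Biology: 2
  CS: 1
  Economics: 3
  English: 1
  Physics: 1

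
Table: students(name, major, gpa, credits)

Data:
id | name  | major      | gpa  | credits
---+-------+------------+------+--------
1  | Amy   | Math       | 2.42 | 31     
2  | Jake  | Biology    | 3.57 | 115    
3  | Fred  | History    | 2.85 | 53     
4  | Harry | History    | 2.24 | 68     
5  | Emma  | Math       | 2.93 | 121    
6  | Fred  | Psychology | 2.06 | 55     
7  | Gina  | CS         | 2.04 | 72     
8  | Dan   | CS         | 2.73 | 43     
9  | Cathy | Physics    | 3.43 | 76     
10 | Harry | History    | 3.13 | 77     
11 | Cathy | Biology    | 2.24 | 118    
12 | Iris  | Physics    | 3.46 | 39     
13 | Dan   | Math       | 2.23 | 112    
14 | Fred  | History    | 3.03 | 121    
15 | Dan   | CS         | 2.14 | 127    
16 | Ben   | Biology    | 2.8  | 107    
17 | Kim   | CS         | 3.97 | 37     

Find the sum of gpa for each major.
SELECT major, SUM(gpa) as result
FROM students
GROUP BY major

Result:
  Biology: 8.61
  CS: 10.88
  History: 11.25
  Math: 7.58
  Physics: 6.89
  Psychology: 2.06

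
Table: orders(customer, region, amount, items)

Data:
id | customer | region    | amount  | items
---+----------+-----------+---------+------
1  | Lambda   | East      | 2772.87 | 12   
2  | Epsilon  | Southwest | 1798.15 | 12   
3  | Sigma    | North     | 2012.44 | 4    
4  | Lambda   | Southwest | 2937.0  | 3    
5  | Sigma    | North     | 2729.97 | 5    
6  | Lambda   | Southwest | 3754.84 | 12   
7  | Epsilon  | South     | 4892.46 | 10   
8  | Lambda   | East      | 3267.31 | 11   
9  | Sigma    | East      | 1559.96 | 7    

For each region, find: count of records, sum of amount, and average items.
SELECT region,
       COUNT(*) as cnt,
       SUM(amount) as total_amount,
       AVG(items) as avg_items
FROM orders
GROUP BY region

Result:
  East: 3 records, 7600.14 total amount, 10.00 avg items
  North: 2 records, 4742.41 total amount, 4.50 avg items
  South: 1 records, 4892.46 total amount, 10.00 avg items
  Southwest: 3 records, 8489.99 total amount, 9.00 avg items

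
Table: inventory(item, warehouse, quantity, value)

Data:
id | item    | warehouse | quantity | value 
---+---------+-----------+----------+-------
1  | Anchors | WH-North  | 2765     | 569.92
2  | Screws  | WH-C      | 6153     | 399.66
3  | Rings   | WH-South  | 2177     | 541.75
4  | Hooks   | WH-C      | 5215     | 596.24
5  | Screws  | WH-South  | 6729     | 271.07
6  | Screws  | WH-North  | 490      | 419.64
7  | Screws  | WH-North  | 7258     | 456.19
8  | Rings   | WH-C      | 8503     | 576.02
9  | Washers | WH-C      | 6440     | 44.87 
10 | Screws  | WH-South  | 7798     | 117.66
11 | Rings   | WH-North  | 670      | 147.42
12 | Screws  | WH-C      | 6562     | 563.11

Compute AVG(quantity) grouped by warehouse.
SELECT warehouse, AVG(quantity) as result
FROM inventory
GROUP BY warehouse

Result:
  WH-C: 6574.60
  WH-North: 2795.75
  WH-South: 5568.00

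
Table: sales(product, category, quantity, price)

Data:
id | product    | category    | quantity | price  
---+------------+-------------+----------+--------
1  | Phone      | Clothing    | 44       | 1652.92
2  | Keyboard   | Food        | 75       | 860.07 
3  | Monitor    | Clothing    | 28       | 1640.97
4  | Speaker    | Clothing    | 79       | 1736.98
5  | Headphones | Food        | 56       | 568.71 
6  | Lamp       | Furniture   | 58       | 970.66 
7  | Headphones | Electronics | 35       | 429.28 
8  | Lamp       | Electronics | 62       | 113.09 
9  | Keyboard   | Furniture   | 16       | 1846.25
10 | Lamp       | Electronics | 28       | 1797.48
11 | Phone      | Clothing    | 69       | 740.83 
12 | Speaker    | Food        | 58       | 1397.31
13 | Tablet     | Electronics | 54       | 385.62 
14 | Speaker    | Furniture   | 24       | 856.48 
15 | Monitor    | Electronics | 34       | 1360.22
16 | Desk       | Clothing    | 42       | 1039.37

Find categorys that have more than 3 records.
SELECT category, COUNT(*) as cnt
FROM sales
GROUP BY category
HAVING COUNT(*) > 3

Result:
  Clothing: 5
  Electronics: 5

Note: HAVING filters groups after aggregation, WHERE filters rows before.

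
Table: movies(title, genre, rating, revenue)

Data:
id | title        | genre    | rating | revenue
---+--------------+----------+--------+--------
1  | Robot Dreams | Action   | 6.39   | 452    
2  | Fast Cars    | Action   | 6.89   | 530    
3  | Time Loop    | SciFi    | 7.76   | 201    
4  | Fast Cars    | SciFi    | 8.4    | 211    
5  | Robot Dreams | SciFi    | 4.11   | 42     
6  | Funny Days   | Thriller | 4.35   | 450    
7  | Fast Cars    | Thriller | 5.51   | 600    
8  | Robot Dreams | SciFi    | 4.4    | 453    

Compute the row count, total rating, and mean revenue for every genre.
SELECT genre,
       COUNT(*) as cnt,
       SUM(rating) as total_rating,
       AVG(revenue) as avg_revenue
FROM movies
GROUP BY genre

Result:
  Action: 2 records, 13.28 total rating, 491.00 avg revenue
  SciFi: 4 records, 24.67 total rating, 226.75 avg revenue
  Thriller: 2 records, 9.86 total rating, 525.00 avg revenue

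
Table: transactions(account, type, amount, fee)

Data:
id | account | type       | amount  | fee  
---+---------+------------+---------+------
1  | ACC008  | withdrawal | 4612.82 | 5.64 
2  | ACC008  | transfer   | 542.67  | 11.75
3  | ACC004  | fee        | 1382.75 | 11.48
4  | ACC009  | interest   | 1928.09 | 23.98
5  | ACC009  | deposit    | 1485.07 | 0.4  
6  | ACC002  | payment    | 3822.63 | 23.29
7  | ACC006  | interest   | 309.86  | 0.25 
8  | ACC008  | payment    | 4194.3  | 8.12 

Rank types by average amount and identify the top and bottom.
SELECT type, AVG(amount)
FROM transactions
GROUP BY type
ORDER BY AVG(amount)

All groups:
  transfer: 542.67
  interest: 1118.98
  fee: 1382.75
  deposit: 1485.07
  payment: 4008.47
  withdrawal: 4612.82

Highest: withdrawal (4612.82)
Lowest: transfer (542.67)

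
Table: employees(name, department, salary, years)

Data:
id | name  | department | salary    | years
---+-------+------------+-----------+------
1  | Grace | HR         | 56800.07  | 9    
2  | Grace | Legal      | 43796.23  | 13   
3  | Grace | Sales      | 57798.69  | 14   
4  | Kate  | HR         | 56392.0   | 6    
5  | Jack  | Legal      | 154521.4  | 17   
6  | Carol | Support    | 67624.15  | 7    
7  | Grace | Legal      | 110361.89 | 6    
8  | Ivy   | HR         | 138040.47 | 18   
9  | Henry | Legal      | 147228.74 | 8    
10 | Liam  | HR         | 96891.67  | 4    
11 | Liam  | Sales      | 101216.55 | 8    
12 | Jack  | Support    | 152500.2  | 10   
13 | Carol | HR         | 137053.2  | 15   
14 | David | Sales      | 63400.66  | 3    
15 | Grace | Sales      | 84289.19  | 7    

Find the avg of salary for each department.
SELECT department, AVG(salary) as result
FROM employees
GROUP BY department

Result:
  HR: 97035.48
  Legal: 113977.07
  Sales: 76676.27
  Support: 110062.18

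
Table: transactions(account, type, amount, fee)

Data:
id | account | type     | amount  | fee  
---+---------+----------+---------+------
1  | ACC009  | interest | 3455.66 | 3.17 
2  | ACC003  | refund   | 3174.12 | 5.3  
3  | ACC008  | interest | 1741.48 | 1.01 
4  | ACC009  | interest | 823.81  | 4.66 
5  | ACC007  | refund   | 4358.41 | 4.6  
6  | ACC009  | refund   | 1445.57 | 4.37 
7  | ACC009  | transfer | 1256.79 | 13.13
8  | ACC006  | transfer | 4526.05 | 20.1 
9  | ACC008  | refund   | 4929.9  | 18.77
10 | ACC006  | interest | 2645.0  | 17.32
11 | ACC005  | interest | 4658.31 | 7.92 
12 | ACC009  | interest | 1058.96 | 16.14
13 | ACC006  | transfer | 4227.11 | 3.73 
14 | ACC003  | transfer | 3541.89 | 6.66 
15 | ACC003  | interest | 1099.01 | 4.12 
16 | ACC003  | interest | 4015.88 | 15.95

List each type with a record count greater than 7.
SELECT type, COUNT(*) as cnt
FROM transactions
GROUP BY type
HAVING COUNT(*) > 7

Result:
  interest: 8

Note: HAVING filters groups after aggregation, WHERE filters rows before.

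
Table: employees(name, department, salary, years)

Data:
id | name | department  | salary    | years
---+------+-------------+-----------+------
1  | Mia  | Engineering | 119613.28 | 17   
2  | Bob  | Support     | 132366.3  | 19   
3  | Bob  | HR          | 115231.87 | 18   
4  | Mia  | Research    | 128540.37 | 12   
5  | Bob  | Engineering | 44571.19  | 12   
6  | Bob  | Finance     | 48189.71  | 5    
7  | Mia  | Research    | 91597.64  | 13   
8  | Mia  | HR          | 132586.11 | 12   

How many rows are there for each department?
SELECT department, COUNT(*) as count
FROM employees
GROUP BY department

Result:
  Engineering: 2
  Finance: 1
  HR: 2
  Research: 2
  Support: 1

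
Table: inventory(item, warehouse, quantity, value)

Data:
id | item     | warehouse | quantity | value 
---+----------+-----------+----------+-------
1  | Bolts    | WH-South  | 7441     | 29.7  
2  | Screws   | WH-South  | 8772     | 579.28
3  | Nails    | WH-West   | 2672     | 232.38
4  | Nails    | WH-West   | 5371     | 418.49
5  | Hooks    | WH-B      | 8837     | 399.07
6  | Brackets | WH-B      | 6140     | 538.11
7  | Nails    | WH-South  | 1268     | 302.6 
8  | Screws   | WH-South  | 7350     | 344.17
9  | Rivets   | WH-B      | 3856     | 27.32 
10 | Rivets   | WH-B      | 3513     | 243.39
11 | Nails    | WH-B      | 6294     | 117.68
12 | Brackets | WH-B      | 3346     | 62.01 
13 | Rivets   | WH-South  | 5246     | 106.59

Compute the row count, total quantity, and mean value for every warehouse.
SELECT warehouse,
       COUNT(*) as cnt,
       SUM(quantity) as total_quantity,
       AVG(value) as avg_value
FROM inventory
GROUP BY warehouse

Result:
  WH-B: 6 records, 31986 total quantity, 231.26 avg value
  WH-South: 5 records, 30077 total quantity, 272.47 avg value
  WH-West: 2 records, 8043 total quantity, 325.44 avg value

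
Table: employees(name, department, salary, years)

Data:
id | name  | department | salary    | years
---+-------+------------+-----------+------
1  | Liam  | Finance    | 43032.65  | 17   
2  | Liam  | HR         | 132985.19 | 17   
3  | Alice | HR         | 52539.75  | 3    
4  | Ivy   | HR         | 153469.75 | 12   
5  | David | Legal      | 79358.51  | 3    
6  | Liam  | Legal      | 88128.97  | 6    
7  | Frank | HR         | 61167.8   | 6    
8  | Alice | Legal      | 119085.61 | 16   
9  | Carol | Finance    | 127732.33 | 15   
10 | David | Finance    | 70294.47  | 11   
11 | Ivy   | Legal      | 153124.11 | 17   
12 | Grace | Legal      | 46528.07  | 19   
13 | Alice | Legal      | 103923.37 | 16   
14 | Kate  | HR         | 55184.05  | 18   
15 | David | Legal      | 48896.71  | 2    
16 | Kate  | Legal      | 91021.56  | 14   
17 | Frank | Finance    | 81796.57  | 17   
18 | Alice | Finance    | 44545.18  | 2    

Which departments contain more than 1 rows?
SELECT department, COUNT(*) as cnt
FROM employees
GROUP BY department
HAVING COUNT(*) > 1

Result:
  Finance: 5
  HR: 5
  Legal: 8

Note: HAVING filters groups after aggregation, WHERE filters rows before.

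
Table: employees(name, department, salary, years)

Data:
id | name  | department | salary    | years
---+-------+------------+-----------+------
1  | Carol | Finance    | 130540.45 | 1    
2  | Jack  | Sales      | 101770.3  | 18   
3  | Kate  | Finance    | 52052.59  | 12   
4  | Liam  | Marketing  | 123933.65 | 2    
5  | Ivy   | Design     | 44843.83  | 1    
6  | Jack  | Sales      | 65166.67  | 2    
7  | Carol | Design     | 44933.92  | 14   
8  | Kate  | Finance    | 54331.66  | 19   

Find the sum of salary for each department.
SELECT department, SUM(salary) as result
FROM employees
GROUP BY department

Result:
  Design: 89777.75
  Finance: 236924.70
  Marketing: 123933.65
  Sales: 166936.97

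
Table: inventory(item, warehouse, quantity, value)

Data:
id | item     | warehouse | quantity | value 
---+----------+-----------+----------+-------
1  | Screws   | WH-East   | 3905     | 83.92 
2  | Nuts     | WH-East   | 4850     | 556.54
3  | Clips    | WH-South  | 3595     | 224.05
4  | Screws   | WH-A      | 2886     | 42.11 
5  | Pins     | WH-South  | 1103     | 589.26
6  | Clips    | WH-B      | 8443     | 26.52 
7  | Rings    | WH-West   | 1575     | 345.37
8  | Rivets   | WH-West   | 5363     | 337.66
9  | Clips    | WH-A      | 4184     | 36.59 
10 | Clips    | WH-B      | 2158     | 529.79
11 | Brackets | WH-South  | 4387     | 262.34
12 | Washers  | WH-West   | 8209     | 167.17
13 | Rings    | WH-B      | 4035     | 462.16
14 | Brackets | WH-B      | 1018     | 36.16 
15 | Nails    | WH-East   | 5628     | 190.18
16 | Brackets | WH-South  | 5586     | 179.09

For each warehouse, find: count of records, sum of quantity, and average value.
SELECT warehouse,
       COUNT(*) as cnt,
       SUM(quantity) as total_quantity,
       AVG(value) as avg_value
FROM inventory
GROUP BY warehouse

Result:
  WH-A: 2 records, 7070 total quantity, 39.35 avg value
  WH-B: 4 records, 15654 total quantity, 263.66 avg value
  WH-East: 3 records, 14383 total quantity, 276.88 avg value
  WH-South: 4 records, 14671 total quantity, 313.69 avg value
  WH-West: 3 records, 15147 total quantity, 283.40 avg value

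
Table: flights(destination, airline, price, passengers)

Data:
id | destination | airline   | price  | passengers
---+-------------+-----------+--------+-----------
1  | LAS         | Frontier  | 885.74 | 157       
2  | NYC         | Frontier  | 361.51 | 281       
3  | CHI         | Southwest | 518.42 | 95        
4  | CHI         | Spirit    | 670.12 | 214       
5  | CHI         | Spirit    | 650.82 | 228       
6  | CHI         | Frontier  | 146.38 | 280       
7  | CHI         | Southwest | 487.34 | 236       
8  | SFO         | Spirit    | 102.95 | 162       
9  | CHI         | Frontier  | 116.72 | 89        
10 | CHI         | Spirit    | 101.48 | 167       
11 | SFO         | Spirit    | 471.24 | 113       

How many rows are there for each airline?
SELECT airline, COUNT(*) as count
FROM flights
GROUP BY airline

Result:
  Frontier: 4
  Southwest: 2
  Spirit: 5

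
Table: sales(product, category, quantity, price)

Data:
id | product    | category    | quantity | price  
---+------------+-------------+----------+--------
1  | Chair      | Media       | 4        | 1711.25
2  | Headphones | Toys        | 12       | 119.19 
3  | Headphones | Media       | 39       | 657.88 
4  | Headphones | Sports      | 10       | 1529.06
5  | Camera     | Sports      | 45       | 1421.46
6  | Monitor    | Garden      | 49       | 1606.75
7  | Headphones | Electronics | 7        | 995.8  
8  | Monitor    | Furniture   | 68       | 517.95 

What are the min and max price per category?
SELECT category, MIN(price), MAX(price)
FROM sales
GROUP BY category

Result:
  Electronics: min=995.80, max=995.80
  Furniture: min=517.95, max=517.95
  Garden: min=1606.75, max=1606.75
  Media: min=657.88, max=1711.25
  Sports: min=1421.46, max=1529.06
  Toys: min=119.19, max=119.19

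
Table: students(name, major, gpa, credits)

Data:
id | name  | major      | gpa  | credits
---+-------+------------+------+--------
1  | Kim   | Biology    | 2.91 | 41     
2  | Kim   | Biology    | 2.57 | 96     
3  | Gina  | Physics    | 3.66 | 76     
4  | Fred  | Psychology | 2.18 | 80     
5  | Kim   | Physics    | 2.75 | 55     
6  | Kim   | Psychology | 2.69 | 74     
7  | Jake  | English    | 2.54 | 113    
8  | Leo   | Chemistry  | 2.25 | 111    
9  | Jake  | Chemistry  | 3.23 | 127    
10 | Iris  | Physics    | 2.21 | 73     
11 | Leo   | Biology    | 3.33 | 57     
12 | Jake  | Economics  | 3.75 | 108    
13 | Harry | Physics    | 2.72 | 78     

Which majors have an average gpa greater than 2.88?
SELECT major, AVG(gpa)
FROM students
GROUP BY major
HAVING AVG(gpa) > 2.88

Result:
  Biology: avg=2.94
  Economics: avg=3.75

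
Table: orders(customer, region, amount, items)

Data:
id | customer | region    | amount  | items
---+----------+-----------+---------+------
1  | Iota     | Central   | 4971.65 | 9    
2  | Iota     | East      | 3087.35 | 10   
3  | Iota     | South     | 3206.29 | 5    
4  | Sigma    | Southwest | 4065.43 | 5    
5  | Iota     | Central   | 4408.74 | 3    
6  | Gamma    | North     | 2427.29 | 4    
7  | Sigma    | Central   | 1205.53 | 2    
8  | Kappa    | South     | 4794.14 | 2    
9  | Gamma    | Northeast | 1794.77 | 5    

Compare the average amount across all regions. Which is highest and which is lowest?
SELECT region, AVG(amount)
FROM orders
GROUP BY region
ORDER BY AVG(amount)

All groups:
  Northeast: 1794.77
  North: 2427.29
  East: 3087.35
  Central: 3528.64
  South: 4000.22
  Southwest: 4065.43

Highest: Southwest (4065.43)
Lowest: Northeast (1794.77)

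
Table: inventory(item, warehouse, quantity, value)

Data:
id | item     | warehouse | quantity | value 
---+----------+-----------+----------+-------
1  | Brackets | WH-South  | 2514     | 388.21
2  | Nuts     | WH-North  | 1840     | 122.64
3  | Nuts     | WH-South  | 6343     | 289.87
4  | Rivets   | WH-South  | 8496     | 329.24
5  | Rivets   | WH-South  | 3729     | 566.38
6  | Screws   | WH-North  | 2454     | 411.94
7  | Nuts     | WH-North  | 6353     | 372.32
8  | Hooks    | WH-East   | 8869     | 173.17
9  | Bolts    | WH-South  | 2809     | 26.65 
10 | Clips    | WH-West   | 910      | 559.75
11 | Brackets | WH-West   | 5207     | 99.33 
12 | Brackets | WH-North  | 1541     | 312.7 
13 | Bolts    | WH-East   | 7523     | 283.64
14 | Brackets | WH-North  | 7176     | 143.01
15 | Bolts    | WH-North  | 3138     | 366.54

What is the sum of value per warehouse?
SELECT warehouse, SUM(value) as result
FROM inventory
GROUP BY warehouse

Result:
  WH-East: 456.81
  WH-North: 1729.15
  WH-South: 1600.35
  WH-West: 659.08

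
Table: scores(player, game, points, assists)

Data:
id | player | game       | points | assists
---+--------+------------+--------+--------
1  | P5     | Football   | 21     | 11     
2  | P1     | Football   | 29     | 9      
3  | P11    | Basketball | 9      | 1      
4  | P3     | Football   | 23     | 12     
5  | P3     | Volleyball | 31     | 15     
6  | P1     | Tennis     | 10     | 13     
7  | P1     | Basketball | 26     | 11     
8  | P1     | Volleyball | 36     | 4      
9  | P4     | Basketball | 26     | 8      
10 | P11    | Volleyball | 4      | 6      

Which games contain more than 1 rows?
SELECT game, COUNT(*) as cnt
FROM scores
GROUP BY game
HAVING COUNT(*) > 1

Result:
  Basketball: 3
  Football: 3
  Volleyball: 3

Note: HAVING filters groups after aggregation, WHERE filters rows before.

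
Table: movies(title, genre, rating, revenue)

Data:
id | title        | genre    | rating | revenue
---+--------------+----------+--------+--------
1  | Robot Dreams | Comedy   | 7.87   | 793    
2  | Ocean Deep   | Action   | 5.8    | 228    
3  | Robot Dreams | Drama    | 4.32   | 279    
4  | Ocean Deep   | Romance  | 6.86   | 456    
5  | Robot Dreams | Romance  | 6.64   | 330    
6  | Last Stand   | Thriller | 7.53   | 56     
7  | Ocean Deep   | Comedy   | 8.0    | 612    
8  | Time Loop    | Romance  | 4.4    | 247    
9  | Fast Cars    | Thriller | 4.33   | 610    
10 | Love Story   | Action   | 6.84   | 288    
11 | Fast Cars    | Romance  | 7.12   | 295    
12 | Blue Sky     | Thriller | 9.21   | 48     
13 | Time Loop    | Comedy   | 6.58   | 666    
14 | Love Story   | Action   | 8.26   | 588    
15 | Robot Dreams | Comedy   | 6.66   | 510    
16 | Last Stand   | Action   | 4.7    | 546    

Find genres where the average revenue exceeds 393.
SELECT genre, AVG(revenue)
FROM movies
GROUP BY genre
HAVING AVG(revenue) > 393

Result:
  Action: avg=412.50
  Comedy: avg=645.25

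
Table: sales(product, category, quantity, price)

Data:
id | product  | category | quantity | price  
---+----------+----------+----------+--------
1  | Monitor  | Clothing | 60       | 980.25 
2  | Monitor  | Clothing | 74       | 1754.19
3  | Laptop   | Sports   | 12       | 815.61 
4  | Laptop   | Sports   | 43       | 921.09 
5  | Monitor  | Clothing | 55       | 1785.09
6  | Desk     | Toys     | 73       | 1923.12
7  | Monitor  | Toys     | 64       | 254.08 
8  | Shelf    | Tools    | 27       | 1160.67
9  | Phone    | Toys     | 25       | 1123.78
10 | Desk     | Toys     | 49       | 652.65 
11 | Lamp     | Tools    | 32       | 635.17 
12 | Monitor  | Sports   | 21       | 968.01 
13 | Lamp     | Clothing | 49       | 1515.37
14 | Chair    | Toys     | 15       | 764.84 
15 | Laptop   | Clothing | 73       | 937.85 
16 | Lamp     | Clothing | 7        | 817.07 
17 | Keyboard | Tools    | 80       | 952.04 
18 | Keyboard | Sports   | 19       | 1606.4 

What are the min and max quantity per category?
SELECT category, MIN(quantity), MAX(quantity)
FROM sales
GROUP BY category

Result:
  Clothing: min=7, max=74
  Sports: min=12, max=43
  Tools: min=27, max=80
  Toys: min=15, max=73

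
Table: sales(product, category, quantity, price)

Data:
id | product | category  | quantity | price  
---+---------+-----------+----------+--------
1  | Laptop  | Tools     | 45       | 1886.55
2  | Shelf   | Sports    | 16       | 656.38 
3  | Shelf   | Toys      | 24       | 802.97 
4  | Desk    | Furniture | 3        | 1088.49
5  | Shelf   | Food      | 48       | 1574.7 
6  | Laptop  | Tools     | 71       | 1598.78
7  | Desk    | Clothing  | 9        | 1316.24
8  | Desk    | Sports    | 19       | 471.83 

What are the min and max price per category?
SELECT category, MIN(price), MAX(price)
FROM sales
GROUP BY category

Result:
  Clothing: min=1316.24, max=1316.24
  Food: min=1574.70, max=1574.70
  Furniture: min=1088.49, max=1088.49
  Sports: min=471.83, max=656.38
  Tools: min=1598.78, max=1886.55
  Toys: min=802.97, max=802.97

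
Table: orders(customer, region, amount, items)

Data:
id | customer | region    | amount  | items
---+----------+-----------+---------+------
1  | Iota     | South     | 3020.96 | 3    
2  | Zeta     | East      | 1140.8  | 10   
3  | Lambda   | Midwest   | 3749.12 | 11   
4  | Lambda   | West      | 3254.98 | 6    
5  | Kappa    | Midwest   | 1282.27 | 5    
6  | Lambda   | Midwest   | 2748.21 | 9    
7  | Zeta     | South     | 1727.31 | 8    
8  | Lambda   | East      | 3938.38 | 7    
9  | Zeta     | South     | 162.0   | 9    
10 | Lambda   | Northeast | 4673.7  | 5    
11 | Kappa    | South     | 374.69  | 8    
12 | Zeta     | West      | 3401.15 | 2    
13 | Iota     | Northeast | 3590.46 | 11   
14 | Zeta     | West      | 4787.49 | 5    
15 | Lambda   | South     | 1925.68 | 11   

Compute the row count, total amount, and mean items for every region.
SELECT region,
       COUNT(*) as cnt,
       SUM(amount) as total_amount,
       AVG(items) as avg_items
FROM orders
GROUP BY region

Result:
  East: 2 records, 5079.18 total amount, 8.50 avg items
  Midwest: 3 records, 7779.60 total amount, 8.33 avg items
  Northeast: 2 records, 8264.16 total amount, 8.00 avg items
  South: 5 records, 7210.64 total amount, 7.80 avg items
  West: 3 records, 11443.62 total amount, 4.33 avg items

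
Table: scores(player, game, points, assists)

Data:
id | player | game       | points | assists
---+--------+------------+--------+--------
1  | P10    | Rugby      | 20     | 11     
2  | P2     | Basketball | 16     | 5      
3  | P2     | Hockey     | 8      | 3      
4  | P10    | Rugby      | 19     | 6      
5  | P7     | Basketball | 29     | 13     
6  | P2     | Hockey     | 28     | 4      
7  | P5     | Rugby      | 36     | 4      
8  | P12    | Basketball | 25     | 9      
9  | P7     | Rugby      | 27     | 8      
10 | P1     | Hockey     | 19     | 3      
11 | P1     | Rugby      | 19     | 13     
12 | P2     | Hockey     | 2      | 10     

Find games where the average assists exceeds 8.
SELECT game, AVG(assists)
FROM scores
GROUP BY game
HAVING AVG(assists) > 8

Result:
  Basketball: avg=9.00
  Rugby: avg=8.40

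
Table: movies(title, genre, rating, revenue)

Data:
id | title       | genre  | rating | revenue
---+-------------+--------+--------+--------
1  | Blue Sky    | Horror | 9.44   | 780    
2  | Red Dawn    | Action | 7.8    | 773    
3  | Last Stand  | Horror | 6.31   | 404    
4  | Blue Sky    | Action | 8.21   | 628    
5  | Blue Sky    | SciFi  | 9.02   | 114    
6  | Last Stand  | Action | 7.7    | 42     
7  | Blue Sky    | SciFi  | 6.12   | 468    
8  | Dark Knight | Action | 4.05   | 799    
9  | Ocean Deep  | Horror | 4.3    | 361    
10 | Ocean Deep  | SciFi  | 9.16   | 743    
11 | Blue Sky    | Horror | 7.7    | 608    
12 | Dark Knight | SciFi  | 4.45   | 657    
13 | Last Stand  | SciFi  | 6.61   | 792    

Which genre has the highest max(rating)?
SELECT genre, MAX(rating) as val
FROM movies
GROUP BY genre
ORDER BY val DESC
LIMIT 1

Result: Horror with max(rating) = 9.44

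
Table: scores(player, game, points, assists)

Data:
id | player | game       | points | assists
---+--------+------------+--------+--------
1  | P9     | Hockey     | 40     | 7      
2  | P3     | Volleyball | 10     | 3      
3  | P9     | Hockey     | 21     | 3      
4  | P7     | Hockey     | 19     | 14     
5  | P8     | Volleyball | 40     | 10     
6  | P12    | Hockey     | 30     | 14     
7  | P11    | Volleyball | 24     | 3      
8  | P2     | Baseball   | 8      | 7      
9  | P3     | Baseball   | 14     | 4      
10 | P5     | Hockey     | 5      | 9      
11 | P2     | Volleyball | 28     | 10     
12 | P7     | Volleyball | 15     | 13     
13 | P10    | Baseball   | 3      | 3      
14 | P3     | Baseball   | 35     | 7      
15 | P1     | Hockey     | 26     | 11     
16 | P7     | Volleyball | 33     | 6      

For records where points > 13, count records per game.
SELECT game, COUNT(*)
FROM scores
WHERE points > 13
GROUP BY game

Note: WHERE filters rows before grouping.

Result:
  Baseball: 2
  Hockey: 5
  Volleyball: 5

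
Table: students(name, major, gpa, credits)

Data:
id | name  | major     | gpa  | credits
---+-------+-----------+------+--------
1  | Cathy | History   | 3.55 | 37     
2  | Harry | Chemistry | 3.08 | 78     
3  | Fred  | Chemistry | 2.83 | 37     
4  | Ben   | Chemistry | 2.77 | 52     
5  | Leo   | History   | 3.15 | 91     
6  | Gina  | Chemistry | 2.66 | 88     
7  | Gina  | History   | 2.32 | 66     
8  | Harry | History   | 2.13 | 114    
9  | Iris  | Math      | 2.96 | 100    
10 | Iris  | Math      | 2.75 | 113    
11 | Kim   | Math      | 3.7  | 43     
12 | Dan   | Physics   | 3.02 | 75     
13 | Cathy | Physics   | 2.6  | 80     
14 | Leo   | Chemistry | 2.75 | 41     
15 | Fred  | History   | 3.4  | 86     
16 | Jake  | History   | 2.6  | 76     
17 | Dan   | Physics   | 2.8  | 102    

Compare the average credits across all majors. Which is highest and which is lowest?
SELECT major, AVG(credits)
FROM students
GROUP BY major
ORDER BY AVG(credits)

All groups:
  Chemistry: 59.20
  History: 78.33
  Math: 85.33
  Physics: 85.67

Highest: Physics (85.67)
Lowest: Chemistry (59.20)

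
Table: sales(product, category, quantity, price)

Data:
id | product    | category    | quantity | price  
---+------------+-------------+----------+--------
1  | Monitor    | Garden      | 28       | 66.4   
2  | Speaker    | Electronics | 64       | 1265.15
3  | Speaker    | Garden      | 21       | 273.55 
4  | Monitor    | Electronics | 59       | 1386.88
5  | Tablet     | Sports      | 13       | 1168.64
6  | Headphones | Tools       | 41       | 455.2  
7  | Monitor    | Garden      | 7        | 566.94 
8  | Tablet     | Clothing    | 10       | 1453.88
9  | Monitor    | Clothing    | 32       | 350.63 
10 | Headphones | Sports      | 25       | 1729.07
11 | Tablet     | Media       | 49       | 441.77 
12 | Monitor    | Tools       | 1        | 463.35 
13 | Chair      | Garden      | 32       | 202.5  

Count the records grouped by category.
SELECT category, COUNT(*) as count
FROM sales
GROUP BY category

Result:
  Clothing: 2
  Electronics: 2
  Garden: 4
  Media: 1
  Sports: 2
  Tools: 2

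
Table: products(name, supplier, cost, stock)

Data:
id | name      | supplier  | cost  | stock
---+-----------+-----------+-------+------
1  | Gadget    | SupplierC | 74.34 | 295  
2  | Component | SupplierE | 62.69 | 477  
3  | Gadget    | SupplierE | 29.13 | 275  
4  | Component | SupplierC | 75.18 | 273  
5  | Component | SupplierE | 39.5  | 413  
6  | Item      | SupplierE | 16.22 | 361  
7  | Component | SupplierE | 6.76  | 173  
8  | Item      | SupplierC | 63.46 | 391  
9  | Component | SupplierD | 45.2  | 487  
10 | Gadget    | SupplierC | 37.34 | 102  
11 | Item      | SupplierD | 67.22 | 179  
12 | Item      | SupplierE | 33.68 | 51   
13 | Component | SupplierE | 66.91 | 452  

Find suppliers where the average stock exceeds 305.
SELECT supplier, AVG(stock)
FROM products
GROUP BY supplier
HAVING AVG(stock) > 305

Result:
  SupplierD: avg=333.00
  SupplierE: avg=314.57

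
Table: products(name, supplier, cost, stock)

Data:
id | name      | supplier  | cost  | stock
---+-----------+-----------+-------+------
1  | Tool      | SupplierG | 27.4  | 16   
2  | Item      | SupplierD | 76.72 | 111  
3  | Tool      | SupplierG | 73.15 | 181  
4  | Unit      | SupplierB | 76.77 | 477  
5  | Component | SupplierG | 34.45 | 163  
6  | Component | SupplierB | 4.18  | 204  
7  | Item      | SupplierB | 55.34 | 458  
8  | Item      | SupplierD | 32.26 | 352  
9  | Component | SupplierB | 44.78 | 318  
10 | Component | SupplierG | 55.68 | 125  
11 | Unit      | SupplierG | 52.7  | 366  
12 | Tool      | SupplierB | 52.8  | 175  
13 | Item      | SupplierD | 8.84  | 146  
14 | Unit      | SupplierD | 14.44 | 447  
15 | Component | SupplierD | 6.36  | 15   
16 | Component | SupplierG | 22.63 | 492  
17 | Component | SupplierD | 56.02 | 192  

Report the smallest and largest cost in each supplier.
SELECT supplier, MIN(cost), MAX(cost)
FROM products
GROUP BY supplier

Result:
  SupplierB: min=4.18, max=76.77
  SupplierD: min=6.36, max=76.72
  SupplierG: min=22.63, max=73.15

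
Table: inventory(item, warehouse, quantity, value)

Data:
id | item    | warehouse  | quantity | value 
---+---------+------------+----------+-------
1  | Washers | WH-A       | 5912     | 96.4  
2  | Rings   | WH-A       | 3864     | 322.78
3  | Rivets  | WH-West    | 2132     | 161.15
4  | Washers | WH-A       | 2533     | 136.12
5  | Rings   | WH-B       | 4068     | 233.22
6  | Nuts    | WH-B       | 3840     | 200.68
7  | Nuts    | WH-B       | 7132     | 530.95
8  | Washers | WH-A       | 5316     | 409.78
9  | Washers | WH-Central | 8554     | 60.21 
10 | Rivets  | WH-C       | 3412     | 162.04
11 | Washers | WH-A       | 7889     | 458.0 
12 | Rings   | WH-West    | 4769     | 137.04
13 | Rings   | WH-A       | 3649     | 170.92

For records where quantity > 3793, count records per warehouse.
SELECT warehouse, COUNT(*)
FROM inventory
WHERE quantity > 3793
GROUP BY warehouse

Note: WHERE filters rows before grouping.

Result:
  WH-A: 4
  WH-B: 3
  WH-Central: 1
  WH-West: 1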